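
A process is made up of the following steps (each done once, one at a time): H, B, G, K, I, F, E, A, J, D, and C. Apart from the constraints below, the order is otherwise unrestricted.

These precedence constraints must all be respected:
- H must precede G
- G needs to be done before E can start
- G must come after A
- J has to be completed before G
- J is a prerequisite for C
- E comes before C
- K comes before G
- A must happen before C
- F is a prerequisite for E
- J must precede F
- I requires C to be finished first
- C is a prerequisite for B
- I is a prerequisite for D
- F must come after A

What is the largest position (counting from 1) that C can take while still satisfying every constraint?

8

Every step that must follow C has to come after it. Tracing all chains starting from C, those steps are: B, I, D — 3 in total.
So at least 3 steps follow C, putting C no later than position 8. That position is achievable by scheduling everything else first.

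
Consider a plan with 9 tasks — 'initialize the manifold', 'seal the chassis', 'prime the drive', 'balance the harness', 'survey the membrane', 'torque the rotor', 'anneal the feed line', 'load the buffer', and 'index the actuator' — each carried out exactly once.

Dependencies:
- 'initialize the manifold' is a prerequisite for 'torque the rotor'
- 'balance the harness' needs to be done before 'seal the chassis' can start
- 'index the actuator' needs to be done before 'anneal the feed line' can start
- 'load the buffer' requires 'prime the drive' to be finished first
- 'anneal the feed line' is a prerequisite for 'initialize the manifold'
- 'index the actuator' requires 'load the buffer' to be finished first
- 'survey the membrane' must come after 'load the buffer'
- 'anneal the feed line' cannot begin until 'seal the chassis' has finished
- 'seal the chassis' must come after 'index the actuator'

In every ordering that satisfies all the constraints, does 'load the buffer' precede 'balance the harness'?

No

Nothing in the constraints links 'load the buffer' and 'balance the harness'; they are unordered relative to each other.
So 'load the buffer' can come before 'balance the harness' or after — it is not forced.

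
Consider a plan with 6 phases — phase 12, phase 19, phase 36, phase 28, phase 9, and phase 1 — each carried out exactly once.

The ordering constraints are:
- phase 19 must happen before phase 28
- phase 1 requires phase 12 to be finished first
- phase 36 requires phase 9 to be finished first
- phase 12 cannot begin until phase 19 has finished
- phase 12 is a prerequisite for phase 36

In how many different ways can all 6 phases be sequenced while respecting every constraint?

2 phases have no prerequisites (phase 19, phase 9), so any of them could come first.
Enumerating by repeatedly choosing an available phase (one whose prerequisites are all placed) gives 33 distinct complete orderings.

33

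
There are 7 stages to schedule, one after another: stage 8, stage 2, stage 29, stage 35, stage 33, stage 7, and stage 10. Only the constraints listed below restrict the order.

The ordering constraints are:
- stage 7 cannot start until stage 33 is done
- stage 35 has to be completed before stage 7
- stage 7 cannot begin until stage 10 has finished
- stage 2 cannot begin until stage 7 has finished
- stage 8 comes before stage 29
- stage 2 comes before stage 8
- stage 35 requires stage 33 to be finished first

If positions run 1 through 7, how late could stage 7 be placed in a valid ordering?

4

Following every chain forward from stage 7, the stages that must come later are stage 8, stage 2, stage 29 — 3 of them.
So at least 3 stages follow stage 7, putting stage 7 no later than position 4. That position is achievable by scheduling everything else first.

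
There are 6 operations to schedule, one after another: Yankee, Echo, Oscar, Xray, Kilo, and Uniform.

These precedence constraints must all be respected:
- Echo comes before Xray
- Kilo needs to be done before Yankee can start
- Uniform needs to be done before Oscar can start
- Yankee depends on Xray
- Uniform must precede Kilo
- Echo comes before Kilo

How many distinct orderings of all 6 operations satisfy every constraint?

21

The operations with no prerequisites are Echo, Uniform; any of them can be placed first.
Enumerating by repeatedly choosing an available operation (one whose prerequisites are all placed) gives 21 distinct complete orderings.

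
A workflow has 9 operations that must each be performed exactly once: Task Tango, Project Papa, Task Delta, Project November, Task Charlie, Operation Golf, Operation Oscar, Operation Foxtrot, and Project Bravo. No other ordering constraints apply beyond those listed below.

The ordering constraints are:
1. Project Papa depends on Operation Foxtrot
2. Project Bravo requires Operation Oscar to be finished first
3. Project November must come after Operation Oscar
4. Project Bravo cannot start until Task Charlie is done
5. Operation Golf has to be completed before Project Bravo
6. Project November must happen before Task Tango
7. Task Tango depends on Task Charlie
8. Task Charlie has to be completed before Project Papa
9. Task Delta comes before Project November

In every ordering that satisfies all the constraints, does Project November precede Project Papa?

No

No chain of constraints connects Project November to Project Papa in either direction.
So Project November can come before Project Papa or after — it is not forced.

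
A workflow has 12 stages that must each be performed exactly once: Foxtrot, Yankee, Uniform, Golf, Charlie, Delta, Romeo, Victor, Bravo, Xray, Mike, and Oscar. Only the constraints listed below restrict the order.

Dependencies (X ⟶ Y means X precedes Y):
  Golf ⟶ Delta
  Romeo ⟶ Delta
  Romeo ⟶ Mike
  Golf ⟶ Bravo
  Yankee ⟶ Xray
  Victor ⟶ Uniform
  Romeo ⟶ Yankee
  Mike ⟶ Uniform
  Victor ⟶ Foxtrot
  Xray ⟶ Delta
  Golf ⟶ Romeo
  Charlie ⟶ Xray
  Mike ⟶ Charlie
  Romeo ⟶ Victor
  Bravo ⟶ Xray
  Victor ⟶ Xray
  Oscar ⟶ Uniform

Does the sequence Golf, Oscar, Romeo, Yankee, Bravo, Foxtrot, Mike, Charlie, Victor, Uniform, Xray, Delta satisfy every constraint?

Here Victor comes after Foxtrot.
Since Victor is required before Foxtrot, the ordering is invalid.

No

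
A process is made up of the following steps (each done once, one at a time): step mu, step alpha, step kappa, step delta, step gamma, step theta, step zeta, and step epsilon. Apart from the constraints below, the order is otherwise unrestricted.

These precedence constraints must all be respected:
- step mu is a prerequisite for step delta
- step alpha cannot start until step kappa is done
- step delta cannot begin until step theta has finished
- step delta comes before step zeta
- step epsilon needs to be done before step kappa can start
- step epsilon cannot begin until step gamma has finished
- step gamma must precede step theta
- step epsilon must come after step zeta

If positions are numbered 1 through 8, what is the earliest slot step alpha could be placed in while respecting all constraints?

The steps that are forced before step alpha, directly or transitively, are step mu, step kappa, step delta, step gamma, step theta, step zeta, step epsilon. That's 7 steps.
With 7 mandatory predecessors, the earliest step alpha can sit is position 7+1 = 8, and placing just those 7 first achieves it.

8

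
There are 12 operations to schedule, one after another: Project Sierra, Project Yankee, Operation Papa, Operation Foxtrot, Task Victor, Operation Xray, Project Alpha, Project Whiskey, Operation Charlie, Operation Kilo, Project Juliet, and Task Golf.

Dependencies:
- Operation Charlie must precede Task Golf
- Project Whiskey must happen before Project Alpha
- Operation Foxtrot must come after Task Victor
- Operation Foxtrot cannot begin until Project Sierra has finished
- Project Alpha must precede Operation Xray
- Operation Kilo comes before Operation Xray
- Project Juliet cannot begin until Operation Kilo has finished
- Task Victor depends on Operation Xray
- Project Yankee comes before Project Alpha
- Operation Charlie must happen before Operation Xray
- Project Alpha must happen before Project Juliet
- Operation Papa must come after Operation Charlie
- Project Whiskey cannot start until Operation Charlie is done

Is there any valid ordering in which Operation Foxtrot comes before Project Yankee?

Following Project Yankee → Project Alpha → Operation Xray → Task Victor → Operation Foxtrot, Project Yankee must precede Operation Foxtrot in every valid ordering.
Hence Operation Foxtrot can never be scheduled before Project Yankee.

No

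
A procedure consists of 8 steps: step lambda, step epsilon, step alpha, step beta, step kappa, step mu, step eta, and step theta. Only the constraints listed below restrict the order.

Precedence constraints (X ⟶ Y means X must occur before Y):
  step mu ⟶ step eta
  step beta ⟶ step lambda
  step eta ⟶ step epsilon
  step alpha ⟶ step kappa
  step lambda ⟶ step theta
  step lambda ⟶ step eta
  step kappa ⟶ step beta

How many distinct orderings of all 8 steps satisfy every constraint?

16

2 steps have no prerequisites (step alpha, step mu), so any of them could come first.
Enumerating by repeatedly choosing an available step (one whose prerequisites are all placed) gives 16 distinct complete orderings.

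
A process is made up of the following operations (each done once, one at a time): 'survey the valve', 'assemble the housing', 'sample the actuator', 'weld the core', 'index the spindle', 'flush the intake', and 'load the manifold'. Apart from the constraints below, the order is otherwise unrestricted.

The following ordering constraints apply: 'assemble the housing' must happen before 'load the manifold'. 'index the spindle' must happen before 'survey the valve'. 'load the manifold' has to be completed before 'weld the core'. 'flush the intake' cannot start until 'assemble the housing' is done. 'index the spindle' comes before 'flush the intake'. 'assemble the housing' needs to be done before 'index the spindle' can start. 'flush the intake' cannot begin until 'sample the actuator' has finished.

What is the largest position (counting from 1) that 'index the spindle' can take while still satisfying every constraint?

5

Every operation that must follow 'index the spindle' has to come after it. Tracing all chains starting from 'index the spindle', those operations are: 'survey the valve', 'flush the intake' — 2 in total.
So at least 2 operations follow 'index the spindle', putting 'index the spindle' no later than position 5. That position is achievable by scheduling everything else first.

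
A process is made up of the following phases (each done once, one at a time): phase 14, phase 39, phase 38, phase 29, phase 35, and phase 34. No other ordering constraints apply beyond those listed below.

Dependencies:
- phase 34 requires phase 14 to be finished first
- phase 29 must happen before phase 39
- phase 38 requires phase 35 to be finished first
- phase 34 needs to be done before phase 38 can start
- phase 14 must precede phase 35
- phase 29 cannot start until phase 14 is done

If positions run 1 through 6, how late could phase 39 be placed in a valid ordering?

No constraint forces any phase after phase 39, so it can be placed last, in position 6.

6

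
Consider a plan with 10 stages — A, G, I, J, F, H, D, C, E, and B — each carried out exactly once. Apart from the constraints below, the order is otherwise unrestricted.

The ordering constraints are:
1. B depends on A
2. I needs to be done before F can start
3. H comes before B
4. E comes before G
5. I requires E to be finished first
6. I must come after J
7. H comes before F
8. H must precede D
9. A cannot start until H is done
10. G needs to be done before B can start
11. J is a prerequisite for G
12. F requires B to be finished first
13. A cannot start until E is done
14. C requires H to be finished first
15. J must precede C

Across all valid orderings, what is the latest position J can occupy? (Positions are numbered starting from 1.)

Every stage that must follow J has to come after it. Tracing all chains starting from J, those stages are: G, I, F, C, B — 5 in total.
So at least 5 stages follow J, putting J no later than position 5. That position is achievable by scheduling everything else first.

5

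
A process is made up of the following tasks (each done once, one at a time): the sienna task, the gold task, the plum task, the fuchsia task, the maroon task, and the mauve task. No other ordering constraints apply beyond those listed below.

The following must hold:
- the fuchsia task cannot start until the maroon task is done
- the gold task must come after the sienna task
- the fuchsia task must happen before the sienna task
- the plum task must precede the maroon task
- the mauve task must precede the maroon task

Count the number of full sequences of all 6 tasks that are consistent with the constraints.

2 tasks have no prerequisites (the plum task, the mauve task), so any of them could come first.
Counting all ways to extend the partial order to a total order gives 2.

2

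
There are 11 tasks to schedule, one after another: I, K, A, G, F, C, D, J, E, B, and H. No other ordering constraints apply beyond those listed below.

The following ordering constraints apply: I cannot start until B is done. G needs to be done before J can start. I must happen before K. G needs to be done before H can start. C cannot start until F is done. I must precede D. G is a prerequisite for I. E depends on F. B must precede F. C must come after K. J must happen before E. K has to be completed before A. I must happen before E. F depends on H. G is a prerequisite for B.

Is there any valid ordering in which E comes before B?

No

The constraints give a chain B → I → E, which forces B before E.
Hence E can never be scheduled before B.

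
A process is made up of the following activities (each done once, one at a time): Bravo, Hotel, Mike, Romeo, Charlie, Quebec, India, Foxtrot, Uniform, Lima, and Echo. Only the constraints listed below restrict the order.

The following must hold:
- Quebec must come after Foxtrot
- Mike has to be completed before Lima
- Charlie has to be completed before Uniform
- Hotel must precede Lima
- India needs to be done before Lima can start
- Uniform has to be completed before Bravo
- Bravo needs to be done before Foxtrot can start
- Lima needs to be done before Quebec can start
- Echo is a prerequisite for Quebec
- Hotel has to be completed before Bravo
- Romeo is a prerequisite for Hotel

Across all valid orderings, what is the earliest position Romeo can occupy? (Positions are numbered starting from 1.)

No constraint forces any other activity before Romeo, so it can be placed first.

1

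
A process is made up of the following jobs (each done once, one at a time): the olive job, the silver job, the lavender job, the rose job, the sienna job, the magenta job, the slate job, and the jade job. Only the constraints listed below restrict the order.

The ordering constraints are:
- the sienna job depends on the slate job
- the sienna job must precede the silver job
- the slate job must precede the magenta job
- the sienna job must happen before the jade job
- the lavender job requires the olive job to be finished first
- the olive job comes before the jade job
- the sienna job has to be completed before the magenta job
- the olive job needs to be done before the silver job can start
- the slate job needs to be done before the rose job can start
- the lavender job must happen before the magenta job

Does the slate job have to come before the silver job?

Yes

Tracing the constraints gives a chain: the slate job → the sienna job → the silver job.
That forces the slate job before the silver job in every valid schedule.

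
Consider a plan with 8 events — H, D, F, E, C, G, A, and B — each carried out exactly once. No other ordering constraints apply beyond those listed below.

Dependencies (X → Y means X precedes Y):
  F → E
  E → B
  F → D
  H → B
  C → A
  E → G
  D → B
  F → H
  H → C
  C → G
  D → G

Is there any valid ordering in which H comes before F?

The constraints give a chain F → H, which forces F before H.
Hence H can never be scheduled before F.

No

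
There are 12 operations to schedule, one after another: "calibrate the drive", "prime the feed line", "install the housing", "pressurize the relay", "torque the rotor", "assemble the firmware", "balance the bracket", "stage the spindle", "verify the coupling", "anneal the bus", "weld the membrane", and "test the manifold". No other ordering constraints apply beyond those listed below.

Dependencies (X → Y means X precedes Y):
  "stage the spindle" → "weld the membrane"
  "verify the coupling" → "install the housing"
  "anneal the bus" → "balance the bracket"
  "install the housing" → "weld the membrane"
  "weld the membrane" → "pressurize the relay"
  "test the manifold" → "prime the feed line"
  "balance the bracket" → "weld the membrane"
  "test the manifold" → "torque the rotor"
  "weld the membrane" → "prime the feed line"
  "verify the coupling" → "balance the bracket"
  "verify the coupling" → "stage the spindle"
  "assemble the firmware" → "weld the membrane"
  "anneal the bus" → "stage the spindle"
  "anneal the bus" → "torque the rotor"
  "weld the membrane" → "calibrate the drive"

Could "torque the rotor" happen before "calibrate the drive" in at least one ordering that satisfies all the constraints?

Yes

Nothing in the constraints forces "calibrate the drive" before "torque the rotor" — there is no chain from "calibrate the drive" to "torque the rotor".
That means at least one valid schedule has "torque the rotor" before "calibrate the drive".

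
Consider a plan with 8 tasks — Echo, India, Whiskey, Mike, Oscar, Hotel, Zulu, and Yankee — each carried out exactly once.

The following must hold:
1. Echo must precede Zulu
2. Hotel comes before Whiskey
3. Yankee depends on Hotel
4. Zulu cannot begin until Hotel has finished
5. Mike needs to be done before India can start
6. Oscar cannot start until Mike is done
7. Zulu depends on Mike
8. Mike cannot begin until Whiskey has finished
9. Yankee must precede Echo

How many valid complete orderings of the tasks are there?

62

Hotel is the only task with nothing required before it, so every ordering starts there.
Enumerating by repeatedly choosing an available task (one whose prerequisites are all placed) gives 62 distinct complete orderings.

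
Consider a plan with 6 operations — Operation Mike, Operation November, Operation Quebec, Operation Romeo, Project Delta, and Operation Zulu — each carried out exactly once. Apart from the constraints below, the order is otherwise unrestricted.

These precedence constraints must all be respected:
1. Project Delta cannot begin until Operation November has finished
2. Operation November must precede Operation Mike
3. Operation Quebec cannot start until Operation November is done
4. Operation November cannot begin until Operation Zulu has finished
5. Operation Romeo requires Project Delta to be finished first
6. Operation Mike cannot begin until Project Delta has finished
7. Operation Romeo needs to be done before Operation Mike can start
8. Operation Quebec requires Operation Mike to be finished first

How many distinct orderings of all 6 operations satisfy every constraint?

Operation Zulu is the only operation with nothing required before it, so every ordering starts there.
Every operation is then forced in turn, so only 1 complete ordering is consistent with the constraints.

1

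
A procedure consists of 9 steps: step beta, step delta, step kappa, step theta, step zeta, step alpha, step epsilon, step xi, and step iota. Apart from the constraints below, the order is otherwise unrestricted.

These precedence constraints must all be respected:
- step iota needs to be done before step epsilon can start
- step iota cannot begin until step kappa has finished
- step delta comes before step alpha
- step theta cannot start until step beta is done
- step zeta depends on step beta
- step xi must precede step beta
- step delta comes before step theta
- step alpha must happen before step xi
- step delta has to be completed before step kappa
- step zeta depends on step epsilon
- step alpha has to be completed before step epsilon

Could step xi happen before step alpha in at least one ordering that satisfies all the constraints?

Following step alpha → step xi, step alpha must precede step xi in every valid ordering.
Hence step xi can never be scheduled before step alpha.

No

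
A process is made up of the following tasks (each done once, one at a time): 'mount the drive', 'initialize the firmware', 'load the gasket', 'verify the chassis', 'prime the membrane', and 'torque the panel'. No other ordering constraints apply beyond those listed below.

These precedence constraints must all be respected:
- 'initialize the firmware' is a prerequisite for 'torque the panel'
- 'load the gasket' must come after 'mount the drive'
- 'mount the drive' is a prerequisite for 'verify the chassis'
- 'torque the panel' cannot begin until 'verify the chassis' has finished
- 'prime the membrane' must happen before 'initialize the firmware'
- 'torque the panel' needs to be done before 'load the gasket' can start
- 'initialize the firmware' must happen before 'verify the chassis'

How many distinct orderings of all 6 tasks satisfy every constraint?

The tasks with no prerequisites are 'mount the drive', 'prime the membrane'; any of them can be placed first.
Counting all ways to extend the partial order to a total order gives 3.

3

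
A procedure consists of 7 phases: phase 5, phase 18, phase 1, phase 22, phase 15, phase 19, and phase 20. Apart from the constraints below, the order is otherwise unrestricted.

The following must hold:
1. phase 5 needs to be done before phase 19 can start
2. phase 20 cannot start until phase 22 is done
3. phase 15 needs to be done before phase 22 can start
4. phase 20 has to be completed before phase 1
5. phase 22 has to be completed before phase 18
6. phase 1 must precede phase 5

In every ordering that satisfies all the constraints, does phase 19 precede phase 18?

No

Phase 19 and phase 18 are not related by any chain of constraints.
So phase 19 can come before phase 18 or after — it is not forced.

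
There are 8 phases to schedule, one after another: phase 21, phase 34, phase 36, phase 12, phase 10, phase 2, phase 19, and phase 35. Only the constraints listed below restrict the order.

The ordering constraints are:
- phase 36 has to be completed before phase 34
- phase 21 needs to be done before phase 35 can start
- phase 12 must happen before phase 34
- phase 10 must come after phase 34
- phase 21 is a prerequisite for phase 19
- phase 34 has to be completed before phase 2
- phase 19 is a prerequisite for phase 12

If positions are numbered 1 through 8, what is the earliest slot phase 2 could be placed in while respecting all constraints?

6

Every phase that must precede phase 2 has to come before it. Tracing all chains that end at phase 2, those phases are: phase 21, phase 34, phase 36, phase 12, phase 19 — 5 in total.
With 5 mandatory predecessors, the earliest phase 2 can sit is position 5+1 = 6, and placing just those 5 first achieves it.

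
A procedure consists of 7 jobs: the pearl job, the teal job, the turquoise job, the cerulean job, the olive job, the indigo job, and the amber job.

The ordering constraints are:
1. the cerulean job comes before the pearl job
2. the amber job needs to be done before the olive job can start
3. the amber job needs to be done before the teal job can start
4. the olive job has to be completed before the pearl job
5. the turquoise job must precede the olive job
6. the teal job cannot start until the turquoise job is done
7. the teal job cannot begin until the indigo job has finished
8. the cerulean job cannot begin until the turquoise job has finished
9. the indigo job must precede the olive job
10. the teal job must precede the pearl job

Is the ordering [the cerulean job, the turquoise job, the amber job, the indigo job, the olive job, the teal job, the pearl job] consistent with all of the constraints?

No

The sequence places the cerulean job ahead of the turquoise job.
Since the turquoise job is required before the cerulean job, the ordering is invalid.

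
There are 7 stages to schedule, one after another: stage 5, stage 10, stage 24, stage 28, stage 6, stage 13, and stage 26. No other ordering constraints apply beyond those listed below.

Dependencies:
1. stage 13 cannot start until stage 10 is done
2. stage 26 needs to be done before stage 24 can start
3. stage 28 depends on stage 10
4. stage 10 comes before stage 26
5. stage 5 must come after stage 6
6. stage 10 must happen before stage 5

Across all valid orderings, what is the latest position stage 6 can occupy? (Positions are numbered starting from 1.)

6

The only stage forced after stage 6 (directly or by a chain) is stage 5.
So at least 1 stage follows stage 6, putting stage 6 no later than position 6. That position is achievable by scheduling everything else first.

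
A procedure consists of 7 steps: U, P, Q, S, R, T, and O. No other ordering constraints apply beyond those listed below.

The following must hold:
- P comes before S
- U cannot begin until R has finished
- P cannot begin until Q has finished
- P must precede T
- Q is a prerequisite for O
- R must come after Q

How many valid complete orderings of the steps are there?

120

Only Q has no prerequisites, so it must go first.
Systematically extending each partial ordering one step at a time and counting, there are 120 complete orderings.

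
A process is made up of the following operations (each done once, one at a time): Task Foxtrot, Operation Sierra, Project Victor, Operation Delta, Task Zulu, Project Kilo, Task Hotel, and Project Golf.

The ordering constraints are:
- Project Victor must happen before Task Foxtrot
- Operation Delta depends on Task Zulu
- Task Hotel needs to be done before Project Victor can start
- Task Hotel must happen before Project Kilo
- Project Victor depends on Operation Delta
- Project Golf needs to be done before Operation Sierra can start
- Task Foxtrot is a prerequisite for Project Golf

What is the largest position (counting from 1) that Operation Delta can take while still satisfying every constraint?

The operations that are forced after Operation Delta, directly or by a chain of constraints, are Task Foxtrot, Operation Sierra, Project Victor, Project Golf. That's 4 operations.
So at least 4 operations follow Operation Delta, putting Operation Delta no later than position 4. That position is achievable by scheduling everything else first.

4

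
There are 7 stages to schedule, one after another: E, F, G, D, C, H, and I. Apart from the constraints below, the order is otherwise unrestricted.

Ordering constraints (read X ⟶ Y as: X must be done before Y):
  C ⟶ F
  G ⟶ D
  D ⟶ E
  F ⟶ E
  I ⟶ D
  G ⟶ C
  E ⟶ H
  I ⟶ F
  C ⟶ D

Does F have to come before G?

No

There is a chain G → C → F, which puts G before F.
So F never precedes G.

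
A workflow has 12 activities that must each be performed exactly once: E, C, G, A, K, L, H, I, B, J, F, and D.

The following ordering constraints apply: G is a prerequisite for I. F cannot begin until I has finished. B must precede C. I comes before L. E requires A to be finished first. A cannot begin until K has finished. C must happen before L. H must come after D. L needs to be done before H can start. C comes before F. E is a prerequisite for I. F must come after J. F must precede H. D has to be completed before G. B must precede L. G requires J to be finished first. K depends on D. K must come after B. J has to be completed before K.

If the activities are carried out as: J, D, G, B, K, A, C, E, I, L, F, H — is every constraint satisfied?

Going through the constraints one by one, each required predecessor appears earlier in the sequence than its dependent — e.g. J (position 1) is before F (position 11), as required.

Yes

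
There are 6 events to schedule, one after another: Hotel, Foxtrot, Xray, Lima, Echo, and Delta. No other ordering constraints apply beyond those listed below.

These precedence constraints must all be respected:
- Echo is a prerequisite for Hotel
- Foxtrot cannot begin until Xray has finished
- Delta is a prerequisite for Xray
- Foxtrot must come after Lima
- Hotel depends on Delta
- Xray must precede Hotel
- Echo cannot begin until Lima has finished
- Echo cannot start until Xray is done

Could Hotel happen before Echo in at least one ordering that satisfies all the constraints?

No

There is a dependency chain Echo → Hotel, so Hotel always comes after Echo.
Hence Hotel can never be scheduled before Echo.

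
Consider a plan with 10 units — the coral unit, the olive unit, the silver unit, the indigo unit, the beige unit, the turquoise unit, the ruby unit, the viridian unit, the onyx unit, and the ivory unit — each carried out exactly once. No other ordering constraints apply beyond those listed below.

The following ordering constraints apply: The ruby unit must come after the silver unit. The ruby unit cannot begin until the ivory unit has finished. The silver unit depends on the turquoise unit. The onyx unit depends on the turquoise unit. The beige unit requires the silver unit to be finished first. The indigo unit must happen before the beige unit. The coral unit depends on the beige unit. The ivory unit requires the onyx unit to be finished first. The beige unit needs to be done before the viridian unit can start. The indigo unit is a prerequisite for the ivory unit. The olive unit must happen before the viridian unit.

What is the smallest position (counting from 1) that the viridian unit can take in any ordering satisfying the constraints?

The units that are forced before the viridian unit, directly or transitively, are the olive unit, the silver unit, the indigo unit, the beige unit, the turquoise unit. That's 5 units.
With 5 mandatory predecessors, the earliest the viridian unit can sit is position 5+1 = 6, and placing just those 5 first achieves it.

6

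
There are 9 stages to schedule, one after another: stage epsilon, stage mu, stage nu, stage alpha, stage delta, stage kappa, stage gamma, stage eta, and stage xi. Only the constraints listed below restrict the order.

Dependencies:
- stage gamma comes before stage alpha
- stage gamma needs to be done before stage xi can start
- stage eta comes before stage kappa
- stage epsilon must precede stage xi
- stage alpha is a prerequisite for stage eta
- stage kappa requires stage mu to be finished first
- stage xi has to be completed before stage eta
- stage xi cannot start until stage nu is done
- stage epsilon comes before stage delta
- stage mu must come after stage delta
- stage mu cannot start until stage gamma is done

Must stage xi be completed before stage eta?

Following the dependencies: stage xi → stage eta.
So stage xi must precede stage eta in any valid ordering.

Yes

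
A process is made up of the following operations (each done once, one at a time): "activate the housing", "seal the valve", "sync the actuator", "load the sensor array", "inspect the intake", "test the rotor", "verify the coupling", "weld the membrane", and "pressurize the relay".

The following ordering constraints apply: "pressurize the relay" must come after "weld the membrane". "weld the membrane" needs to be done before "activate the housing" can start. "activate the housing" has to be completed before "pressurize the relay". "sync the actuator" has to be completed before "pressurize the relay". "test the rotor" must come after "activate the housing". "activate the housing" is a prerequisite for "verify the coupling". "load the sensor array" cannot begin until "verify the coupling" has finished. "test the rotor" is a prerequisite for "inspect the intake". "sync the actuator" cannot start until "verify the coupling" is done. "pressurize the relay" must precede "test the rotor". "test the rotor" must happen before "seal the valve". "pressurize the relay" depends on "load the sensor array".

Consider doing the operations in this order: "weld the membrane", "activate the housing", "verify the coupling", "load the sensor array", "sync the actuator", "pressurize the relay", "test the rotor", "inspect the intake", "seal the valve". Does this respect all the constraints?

Every stated constraint is respected: "activate the housing" sits at position 2, ahead of "test the rotor" at position 7, and each of the other listed pairs likewise has the predecessor earlier in the sequence.

Yes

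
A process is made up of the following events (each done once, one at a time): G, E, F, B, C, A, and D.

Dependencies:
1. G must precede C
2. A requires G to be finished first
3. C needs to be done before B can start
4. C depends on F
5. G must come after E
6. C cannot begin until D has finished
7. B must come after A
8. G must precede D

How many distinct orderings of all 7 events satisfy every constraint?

14

The events with no prerequisites are E, F; any of them can be placed first.
Enumerating by repeatedly choosing an available event (one whose prerequisites are all placed) gives 14 distinct complete orderings.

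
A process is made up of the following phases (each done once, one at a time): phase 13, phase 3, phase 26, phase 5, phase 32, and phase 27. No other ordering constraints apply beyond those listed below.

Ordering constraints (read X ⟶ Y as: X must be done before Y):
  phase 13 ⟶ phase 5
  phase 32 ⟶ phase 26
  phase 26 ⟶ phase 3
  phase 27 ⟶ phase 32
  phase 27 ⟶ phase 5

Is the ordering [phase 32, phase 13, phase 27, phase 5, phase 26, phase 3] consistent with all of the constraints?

No

In the proposed order, phase 32 appears before phase 27.
That contradicts the constraint that phase 27 must precede phase 32.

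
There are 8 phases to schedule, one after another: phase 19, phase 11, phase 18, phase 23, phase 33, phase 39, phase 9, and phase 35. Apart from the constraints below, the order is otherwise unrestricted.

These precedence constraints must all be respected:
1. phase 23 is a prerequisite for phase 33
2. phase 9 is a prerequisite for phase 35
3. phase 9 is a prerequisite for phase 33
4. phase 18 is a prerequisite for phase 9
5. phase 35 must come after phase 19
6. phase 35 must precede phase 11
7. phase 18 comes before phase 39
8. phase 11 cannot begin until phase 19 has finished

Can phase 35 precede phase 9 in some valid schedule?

The constraints give a chain phase 9 → phase 35, which forces phase 9 before phase 35.
So no valid ordering can have phase 35 before phase 9.

No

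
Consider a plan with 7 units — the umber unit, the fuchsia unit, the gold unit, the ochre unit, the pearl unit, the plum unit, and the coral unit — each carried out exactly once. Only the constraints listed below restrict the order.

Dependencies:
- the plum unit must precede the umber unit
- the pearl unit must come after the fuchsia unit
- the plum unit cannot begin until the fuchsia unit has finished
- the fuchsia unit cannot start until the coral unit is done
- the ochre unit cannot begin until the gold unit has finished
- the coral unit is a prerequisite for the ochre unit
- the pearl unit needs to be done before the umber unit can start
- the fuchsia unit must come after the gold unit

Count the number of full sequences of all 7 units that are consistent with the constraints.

20

The units with no prerequisites are the gold unit, the coral unit; any of them can be placed first.
Systematically extending each partial ordering one unit at a time and counting, there are 20 complete orderings.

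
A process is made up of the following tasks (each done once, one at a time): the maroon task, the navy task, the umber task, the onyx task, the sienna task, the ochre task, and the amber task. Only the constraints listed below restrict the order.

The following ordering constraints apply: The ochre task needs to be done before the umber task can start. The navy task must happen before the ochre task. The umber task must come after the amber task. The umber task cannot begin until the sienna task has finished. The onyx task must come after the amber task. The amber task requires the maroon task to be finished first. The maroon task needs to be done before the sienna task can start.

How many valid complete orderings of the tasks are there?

65

The tasks with no prerequisites are the maroon task, the navy task; any of them can be placed first.
Counting all ways to extend the partial order to a total order gives 65.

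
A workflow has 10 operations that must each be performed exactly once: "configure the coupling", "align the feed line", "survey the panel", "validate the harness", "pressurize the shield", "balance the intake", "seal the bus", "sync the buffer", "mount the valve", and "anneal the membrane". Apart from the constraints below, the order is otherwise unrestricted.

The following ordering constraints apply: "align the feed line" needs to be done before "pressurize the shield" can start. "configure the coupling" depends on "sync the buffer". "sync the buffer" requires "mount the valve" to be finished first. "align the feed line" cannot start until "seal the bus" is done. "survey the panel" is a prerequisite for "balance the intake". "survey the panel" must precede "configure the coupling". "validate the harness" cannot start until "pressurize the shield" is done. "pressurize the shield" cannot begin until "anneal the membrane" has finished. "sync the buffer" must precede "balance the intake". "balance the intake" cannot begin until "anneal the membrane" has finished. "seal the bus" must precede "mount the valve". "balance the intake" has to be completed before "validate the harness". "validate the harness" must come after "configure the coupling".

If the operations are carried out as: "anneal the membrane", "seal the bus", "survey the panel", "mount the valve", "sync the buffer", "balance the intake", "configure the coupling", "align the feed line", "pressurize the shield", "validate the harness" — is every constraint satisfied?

Going through the constraints one by one, each required predecessor appears earlier in the sequence than its dependent — e.g. "anneal the membrane" (position 1) is before "pressurize the shield" (position 9), as required.

Yes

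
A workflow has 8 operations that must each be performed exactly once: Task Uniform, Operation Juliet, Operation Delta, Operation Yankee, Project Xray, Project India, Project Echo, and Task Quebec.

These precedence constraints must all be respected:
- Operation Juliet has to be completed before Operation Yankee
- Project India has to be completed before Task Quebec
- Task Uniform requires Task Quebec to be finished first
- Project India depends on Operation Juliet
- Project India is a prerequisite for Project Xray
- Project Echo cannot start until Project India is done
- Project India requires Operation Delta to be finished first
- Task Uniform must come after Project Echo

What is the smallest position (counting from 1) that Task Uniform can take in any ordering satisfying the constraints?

Working backwards through the constraints from Task Uniform, its full set of required predecessors is Operation Juliet, Operation Delta, Project India, Project Echo, Task Quebec — 5 of them.
So at minimum 5 operations come before Task Uniform, putting Task Uniform no earlier than position 6. That position is achievable by scheduling exactly those predecessors first.

6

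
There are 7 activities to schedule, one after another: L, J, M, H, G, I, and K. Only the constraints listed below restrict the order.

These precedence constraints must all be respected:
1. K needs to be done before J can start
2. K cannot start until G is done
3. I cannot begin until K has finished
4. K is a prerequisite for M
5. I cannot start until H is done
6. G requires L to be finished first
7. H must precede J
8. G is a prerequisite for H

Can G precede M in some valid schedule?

Yes

Every valid ordering already has G before M (the constraints require it), so in particular at least one does.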